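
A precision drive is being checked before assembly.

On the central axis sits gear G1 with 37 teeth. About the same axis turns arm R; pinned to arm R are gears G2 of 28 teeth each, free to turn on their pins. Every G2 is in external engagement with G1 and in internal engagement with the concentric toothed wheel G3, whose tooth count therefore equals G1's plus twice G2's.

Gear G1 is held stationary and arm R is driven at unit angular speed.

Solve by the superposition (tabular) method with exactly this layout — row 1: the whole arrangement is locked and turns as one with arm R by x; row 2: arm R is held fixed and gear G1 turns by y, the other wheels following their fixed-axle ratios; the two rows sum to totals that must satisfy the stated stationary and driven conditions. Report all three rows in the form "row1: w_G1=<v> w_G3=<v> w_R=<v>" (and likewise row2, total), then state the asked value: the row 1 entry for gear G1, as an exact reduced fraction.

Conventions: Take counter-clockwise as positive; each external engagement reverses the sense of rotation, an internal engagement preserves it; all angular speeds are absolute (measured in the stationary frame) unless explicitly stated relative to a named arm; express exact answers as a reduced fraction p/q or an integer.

row1: w_G1=1 w_G3=1 w_R=1
row2: w_G1=-1 w_G3=37/93 w_R=0
total: w_G1=0 w_G3=130/93 w_R=1
asked value: 1

topology: planetary set — G1 37T / G2 28T / G3 93T, arm = carrier (Willis)
row 1: whole set turns with the arm by x
row 2 — arm fixed, fixed-axis ratios: sun y, ring −(37/93)·y, arm 0
boundary: total ω_sun = x + y = 0 and total ω_arm = x = 1  ⇒  y = -1, x = 1
row 2 ring = −(37/93)·(-1) = 37/93
totals (row 1 + row 2): sun 1 + (-1) = 0, ring 1 + 37/93 = 130/93, arm 1 + 0 = 1
asked cell (row1, sun) = 1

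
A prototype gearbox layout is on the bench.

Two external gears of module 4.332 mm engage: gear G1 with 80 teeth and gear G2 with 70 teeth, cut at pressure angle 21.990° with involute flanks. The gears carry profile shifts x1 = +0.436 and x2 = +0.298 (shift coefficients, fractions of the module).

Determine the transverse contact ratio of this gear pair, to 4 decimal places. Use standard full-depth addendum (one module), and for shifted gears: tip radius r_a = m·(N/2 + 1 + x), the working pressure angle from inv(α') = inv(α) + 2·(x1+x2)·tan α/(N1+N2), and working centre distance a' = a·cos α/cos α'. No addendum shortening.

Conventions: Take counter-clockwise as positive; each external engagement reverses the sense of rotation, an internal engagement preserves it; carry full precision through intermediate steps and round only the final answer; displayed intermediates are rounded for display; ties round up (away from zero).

class = single-mesh tooth geometry [involute pair 80T × 70T, m = 4.332]
base radii: r_b1 = 160.673745, r_b2 = 140.589527
tip radii: r_a1 = 179.500752, r_a2 = 157.242936
inv(α') = inv(21.990°) + 2·(+0.436+0.298)·tan α/(80+70) = 0.02397740  ⇒  α' = 23.29106°
a' = a·cos α / cos α' = 324.9000·cos 21.990°/cos 23.29106° = 327.991965
action lengths: √(r_a1²−r_b1²) = 80.027918, √(r_a2²−r_b2²) = 70.426741
base pitch p_b = π·m·cos α = 12.619286
CR = (80.027918 + 70.426741 − 327.991965·sin 23.29106°)/12.619286 = 1.645570
contact ratio ≈ 1.6456

1.6456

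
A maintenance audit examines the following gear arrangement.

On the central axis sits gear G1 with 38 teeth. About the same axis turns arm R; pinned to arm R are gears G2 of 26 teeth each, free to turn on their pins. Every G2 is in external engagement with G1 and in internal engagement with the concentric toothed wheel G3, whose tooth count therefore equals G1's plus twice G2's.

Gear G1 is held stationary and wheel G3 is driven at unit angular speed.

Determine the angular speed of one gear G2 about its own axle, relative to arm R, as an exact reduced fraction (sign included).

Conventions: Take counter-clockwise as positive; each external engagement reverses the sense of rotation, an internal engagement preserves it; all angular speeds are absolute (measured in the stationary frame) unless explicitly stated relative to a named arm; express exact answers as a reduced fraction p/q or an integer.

planetary set (38T centre, 26T on arm, 90T internal) — Willis relation
ring teeth: 38 + 2·26 = 90
38(ω_sun−ω_arm) = −90(ω_ring−ω_arm),  ω_sun = 0, ω_ring = 1
38(0−ω_arm) = −90(1−ω_arm)  ⇒  128·ω_arm = 90  ⇒  ω_arm = 45/64
sun–planet mesh: 38·(0−45/64) = −26·(ω_p−ω_arm)  ⇒  ω_p−ω_arm = 855/832
exact speed ratio = 855/832

855/832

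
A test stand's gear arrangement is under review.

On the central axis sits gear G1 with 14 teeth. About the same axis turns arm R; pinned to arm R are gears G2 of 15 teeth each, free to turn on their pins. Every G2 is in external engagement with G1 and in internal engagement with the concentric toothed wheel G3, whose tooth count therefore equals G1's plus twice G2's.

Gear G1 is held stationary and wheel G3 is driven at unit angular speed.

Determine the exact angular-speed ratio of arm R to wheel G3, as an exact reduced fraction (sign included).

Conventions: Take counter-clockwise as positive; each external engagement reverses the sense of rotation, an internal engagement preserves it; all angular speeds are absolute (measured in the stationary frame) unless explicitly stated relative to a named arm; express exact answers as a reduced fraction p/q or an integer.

22/29

planetary set (14T centre, 15T on arm, 44T internal) — Willis relation
ring teeth: 14 + 2·15 = 44
14(ω_sun−ω_arm) = −44(ω_ring−ω_arm),  ω_sun = 0, ω_ring = 1
14(0−ω_arm) = −44(1−ω_arm)  ⇒  58·ω_arm = 44  ⇒  ω_arm = 22/29
ω_out/ω_in = 22/29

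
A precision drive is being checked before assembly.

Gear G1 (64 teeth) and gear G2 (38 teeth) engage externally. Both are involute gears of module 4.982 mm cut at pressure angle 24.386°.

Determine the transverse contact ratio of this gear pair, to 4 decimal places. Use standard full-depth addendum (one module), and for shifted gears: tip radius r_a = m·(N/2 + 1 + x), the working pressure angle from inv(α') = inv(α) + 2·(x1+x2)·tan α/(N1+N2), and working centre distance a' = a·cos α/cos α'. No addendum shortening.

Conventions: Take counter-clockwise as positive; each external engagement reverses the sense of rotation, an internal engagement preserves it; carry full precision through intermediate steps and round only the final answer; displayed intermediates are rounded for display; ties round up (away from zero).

1.5545

single-mesh involute tooth geometry (64T engaging 38T at module 4.982)
base radii: r_b1 = 145.200920, r_b2 = 86.213046
tip radii: r_a1 = 164.406000, r_a2 = 99.640000
no profile shift: α' = α, a' = a
action lengths: √(r_a1²−r_b1²) = 77.110477, √(r_a2²−r_b2²) = 49.954382
base pitch p_b = π·m·cos α = 14.255067
CR = (77.110477 + 49.954382 − 254.082000·sin 24.38600°)/14.255067 = 1.554465
contact ratio ≈ 1.5545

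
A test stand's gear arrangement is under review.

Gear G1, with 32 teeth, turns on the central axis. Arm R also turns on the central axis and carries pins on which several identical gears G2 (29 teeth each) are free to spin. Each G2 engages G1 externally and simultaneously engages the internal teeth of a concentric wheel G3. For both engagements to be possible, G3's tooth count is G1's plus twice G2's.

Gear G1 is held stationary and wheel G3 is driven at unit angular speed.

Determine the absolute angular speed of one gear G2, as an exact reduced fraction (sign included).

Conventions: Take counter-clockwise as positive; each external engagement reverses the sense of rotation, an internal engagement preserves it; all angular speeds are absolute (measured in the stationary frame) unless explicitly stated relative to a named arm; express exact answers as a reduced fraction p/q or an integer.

45/29

recognized (axles ride arm R): planetary set, 32/29/90 teeth
ring teeth: 32 + 2·29 = 90
32(ω_sun−ω_arm) = −90(ω_ring−ω_arm),  ω_sun = 0, ω_ring = 1
32(0−ω_arm) = −90(1−ω_arm)  ⇒  122·ω_arm = 90  ⇒  ω_arm = 45/61
sun–planet mesh: 32·(0−45/61) = −29·(ω_p−ω_arm)  ⇒  ω_p−ω_arm = 1440/1769
ω_p = 45/61 + 1440/1769 = 45/29
exact speed ratio = 45/29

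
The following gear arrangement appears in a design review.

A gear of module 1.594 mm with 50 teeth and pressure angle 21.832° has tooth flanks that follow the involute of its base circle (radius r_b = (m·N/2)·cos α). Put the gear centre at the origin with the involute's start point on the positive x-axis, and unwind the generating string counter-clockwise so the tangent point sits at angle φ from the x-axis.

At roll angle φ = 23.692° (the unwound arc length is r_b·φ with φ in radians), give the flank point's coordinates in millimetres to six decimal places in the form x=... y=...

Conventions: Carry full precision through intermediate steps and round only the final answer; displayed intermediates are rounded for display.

x=40.020512 y=0.856995

topology: single-mesh involute geometry — m = 1.594, N = 50
pitch radius r_p = m·N/2 = 1.594·50/2 = 39.850000
base radius r_b = r_p·cos α = 39.850000·cos 21.832° = 36.991889
roll angle φ = 23.692° = 0.41350341 rad
x = r_b·(cos φ + φ·sin φ) = 40.020512
y = r_b·(sin φ − φ·cos φ) = 0.856995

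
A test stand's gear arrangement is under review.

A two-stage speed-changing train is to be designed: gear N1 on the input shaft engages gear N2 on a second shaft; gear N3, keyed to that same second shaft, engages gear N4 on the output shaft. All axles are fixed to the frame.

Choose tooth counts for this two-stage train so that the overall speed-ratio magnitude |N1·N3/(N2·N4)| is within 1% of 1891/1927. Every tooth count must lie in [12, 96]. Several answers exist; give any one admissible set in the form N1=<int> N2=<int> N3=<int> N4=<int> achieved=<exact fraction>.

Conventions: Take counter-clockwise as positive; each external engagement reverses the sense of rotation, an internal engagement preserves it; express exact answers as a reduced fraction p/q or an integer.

N1=31 N2=41 N3=61 N4=47 achieved=1891/1927

class = fixed-axis compound train [2-stage, 1891/1927 wanted]
target = 1891/1927 in lowest terms: an exact hit needs N1·N3 = k·1891 and N2·N4 = k·1927 for one integer k, every count in [12, 96]; additionally prefer no 1:1 stage (N1 ≠ N2, N3 ≠ N4)
k = 1: N1·N3 = 1891 = 31·61, N2·N4 = 1927 = 41·47
achieved = 31·61/(41·47) = 1891/1927; |achieved − target| = 0 ≤ 1891/192700 ✓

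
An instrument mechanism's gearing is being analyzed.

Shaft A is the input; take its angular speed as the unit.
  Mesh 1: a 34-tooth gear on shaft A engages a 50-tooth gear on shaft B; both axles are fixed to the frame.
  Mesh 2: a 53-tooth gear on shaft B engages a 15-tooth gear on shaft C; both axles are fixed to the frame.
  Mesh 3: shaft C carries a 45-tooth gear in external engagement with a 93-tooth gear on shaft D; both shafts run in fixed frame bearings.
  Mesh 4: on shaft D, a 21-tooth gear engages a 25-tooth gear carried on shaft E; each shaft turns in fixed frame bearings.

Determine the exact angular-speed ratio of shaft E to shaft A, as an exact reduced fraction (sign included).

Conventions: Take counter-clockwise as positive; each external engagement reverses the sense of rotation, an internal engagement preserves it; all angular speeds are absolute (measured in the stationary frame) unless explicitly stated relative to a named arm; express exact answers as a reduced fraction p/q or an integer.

class = fixed-axis compound train [4 meshes; 4 ratios multiply, 4 sense flips]
mesh 1 [34T→50T]: running ratio 17/25, sense −
mesh 2 [53T→15T]: running ratio 901/375, sense +
mesh 3 [45T→93T]: running ratio 901/775, sense −
mesh 4 [21T→25T]: running ratio 18921/19375, sense +
ω_out/ω_in = 18921/19375

18921/19375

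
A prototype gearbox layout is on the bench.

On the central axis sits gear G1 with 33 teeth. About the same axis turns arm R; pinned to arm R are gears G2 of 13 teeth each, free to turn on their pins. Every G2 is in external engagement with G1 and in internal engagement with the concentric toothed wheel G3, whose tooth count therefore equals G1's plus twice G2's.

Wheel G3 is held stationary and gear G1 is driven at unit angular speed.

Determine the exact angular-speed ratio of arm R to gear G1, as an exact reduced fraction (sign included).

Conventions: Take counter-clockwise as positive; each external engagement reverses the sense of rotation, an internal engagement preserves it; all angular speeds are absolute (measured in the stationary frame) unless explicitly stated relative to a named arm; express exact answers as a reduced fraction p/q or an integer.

recognized (axles ride arm R): planetary set, 33/13/59 teeth
ring teeth: 33 + 2·13 = 59
33(ω_sun−ω_arm) = −59(ω_ring−ω_arm),  ω_ring = 0, ω_sun = 1
33(1−ω_arm) = −59(0−ω_arm)  ⇒  92·ω_arm = 33  ⇒  ω_arm = 33/92
ω_out/ω_in = 33/92

33/92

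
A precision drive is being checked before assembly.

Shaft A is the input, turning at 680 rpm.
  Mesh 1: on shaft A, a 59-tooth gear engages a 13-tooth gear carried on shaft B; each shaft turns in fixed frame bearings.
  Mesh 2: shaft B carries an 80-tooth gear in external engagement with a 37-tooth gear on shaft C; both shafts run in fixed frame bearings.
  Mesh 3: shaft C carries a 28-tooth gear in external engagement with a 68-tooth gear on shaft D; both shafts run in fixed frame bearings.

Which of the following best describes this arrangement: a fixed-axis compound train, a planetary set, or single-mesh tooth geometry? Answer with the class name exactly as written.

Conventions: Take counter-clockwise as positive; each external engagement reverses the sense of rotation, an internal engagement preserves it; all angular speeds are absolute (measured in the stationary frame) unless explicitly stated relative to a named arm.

fixed-axis compound train

topology: fixed-axis compound train — 3 meshes, A→D
classification: fixed-axis compound train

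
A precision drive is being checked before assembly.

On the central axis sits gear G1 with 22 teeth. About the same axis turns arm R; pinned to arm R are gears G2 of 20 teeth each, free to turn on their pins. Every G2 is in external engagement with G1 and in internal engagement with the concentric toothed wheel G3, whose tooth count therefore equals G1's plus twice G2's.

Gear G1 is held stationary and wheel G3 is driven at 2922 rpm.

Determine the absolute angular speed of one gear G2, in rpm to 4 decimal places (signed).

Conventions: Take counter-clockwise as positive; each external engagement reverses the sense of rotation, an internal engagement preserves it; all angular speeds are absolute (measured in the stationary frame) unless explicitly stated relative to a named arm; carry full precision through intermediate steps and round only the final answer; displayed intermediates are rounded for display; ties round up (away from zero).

+4529.1000 rpm

topology: planetary set — G1 22T / G2 20T / G3 62T, arm = carrier (Willis)
normalise by the input: solve with ω_ring = 1, then scale by 2922 rpm
ring teeth: 22 + 2·20 = 62
22(ω_sun−ω_arm) = −62(ω_ring−ω_arm),  ω_sun = 0, ω_ring = 1
22(0−ω_arm) = −62(1−ω_arm)  ⇒  84·ω_arm = 62  ⇒  ω_arm = 31/42
sun–planet mesh: 22·(0−31/42) = −20·(ω_p−ω_arm)  ⇒  ω_p−ω_arm = 341/420
ω_p = 31/42 + 341/420 = 31/20
scale: ω_p = 31/20 × 2922 rpm = +4529.1000 rpm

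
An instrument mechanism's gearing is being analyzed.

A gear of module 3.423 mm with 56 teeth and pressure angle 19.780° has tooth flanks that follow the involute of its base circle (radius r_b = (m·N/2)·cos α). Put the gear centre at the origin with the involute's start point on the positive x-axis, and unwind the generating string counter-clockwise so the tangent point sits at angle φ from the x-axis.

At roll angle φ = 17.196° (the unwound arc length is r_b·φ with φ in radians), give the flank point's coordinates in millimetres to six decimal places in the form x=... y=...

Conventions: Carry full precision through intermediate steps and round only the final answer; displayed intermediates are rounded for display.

x=94.160031 y=0.805434

single-mesh involute tooth geometry (56T wheel at module 3.423)
pitch radius r_p = m·N/2 = 3.423·56/2 = 95.844000
base radius r_b = r_p·cos α = 95.844000·cos 19.780° = 90.189104
roll angle φ = 17.196° = 0.30012682 rad
x = r_b·(cos φ + φ·sin φ) = 94.160031
y = r_b·(sin φ − φ·cos φ) = 0.805434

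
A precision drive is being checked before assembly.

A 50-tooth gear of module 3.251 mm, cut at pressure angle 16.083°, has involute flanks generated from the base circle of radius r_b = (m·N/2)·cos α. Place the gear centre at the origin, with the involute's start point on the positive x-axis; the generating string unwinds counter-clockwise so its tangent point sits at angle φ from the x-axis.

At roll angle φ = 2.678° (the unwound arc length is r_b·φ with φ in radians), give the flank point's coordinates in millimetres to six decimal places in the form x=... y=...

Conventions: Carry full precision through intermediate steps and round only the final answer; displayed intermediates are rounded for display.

single-mesh involute tooth geometry (50T wheel at module 3.251)
pitch radius r_p = m·N/2 = 3.251·50/2 = 81.275000
base radius r_b = r_p·cos α = 81.275000·cos 16.083° = 78.094010
roll angle φ = 2.678° = 0.04673992 rad
x = r_b·(cos φ + φ·sin φ) = 78.179266
y = r_b·(sin φ − φ·cos φ) = 0.002657

x=78.179266 y=0.002657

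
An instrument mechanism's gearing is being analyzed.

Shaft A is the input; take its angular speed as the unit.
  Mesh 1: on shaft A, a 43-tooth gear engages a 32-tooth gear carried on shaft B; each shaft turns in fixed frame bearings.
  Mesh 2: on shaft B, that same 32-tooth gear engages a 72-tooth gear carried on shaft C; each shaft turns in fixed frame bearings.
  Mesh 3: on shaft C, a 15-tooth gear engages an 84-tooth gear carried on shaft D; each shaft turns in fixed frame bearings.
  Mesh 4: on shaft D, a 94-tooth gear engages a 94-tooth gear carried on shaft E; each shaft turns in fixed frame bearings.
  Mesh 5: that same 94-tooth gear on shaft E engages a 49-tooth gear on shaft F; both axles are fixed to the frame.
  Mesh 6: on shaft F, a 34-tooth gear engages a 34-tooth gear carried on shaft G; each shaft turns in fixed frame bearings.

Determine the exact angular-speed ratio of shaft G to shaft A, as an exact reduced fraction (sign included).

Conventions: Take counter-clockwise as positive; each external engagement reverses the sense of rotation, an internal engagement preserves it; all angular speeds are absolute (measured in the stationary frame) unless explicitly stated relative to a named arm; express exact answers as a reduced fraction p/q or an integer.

10105/49392

class = fixed-axis compound train [6 meshes; 6 ratios multiply, 6 sense flips]
mesh 1 [43T→32T]: running ratio 43/32, sense −
mesh 2 [32T→72T]: running ratio 43/72, sense +
mesh 3 [15T→84T]: running ratio 215/2016, sense −
mesh 4 [94T→94T]: running ratio 215/2016, sense +
mesh 5 [94T→49T]: running ratio 10105/49392, sense −
mesh 6 [34T→34T]: running ratio 10105/49392, sense +
ω_out/ω_in = 10105/49392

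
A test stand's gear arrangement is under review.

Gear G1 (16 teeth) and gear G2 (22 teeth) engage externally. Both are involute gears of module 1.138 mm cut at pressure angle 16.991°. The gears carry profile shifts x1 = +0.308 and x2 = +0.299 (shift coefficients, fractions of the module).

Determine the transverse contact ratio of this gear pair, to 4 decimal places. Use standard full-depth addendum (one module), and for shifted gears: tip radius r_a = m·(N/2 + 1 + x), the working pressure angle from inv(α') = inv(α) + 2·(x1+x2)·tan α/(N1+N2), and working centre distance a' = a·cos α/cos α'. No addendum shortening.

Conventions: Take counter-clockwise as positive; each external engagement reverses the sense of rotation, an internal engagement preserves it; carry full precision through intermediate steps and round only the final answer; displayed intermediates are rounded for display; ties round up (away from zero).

recognized (one external pair, fixed centres): single-mesh tooth geometry, m = 1.138, N1 = 16, N2 = 22
base radii: r_b1 = 8.706616, r_b2 = 11.971598
tip radii: r_a1 = 10.592504, r_a2 = 13.996262
inv(α') = inv(16.991°) + 2·(+0.308+0.299)·tan α/(16+22) = 0.01877184  ⇒  α' = 21.53949°
a' = a·cos α / cos α' = 21.6220·cos 16.991°/cos 21.53949° = 22.230700
action lengths: √(r_a1²−r_b1²) = 6.032907, √(r_a2²−r_b2²) = 7.250945
base pitch p_b = π·m·cos α = 3.419080
CR = (6.032907 + 7.250945 − 22.230700·sin 21.53949°)/3.419080 = 1.498070
contact ratio ≈ 1.4981

1.4981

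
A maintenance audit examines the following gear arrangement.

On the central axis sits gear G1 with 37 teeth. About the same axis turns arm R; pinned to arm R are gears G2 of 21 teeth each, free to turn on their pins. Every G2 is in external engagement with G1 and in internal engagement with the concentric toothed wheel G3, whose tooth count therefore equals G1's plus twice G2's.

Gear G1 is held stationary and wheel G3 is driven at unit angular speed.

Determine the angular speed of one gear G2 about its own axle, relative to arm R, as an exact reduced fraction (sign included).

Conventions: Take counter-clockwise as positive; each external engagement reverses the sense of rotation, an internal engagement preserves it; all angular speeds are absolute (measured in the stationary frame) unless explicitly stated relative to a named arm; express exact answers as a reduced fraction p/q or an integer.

2923/2436

class = planetary set [G3 = 37+2·21 = 79; Willis about the carrier]
ring teeth: 37 + 2·21 = 79
37(ω_sun−ω_arm) = −79(ω_ring−ω_arm),  ω_sun = 0, ω_ring = 1
37(0−ω_arm) = −79(1−ω_arm)  ⇒  116·ω_arm = 79  ⇒  ω_arm = 79/116
sun–planet mesh: 37·(0−79/116) = −21·(ω_p−ω_arm)  ⇒  ω_p−ω_arm = 2923/2436
exact speed ratio = 2923/2436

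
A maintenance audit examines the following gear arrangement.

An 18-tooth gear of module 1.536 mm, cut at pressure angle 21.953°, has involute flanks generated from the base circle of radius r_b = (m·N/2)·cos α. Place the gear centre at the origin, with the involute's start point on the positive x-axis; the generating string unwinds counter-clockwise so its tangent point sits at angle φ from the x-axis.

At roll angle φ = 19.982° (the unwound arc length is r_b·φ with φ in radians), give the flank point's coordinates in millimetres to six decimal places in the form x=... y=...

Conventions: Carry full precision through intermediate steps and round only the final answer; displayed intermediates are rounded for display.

single-mesh involute tooth geometry (18T wheel at module 1.536)
pitch radius r_p = m·N/2 = 1.536·18/2 = 13.824000
base radius r_b = r_p·cos α = 13.824000·cos 21.953° = 12.821633
roll angle φ = 19.982° = 0.34875169 rad
x = r_b·(cos φ + φ·sin φ) = 13.577817
y = r_b·(sin φ − φ·cos φ) = 0.179093

x=13.577817 y=0.179093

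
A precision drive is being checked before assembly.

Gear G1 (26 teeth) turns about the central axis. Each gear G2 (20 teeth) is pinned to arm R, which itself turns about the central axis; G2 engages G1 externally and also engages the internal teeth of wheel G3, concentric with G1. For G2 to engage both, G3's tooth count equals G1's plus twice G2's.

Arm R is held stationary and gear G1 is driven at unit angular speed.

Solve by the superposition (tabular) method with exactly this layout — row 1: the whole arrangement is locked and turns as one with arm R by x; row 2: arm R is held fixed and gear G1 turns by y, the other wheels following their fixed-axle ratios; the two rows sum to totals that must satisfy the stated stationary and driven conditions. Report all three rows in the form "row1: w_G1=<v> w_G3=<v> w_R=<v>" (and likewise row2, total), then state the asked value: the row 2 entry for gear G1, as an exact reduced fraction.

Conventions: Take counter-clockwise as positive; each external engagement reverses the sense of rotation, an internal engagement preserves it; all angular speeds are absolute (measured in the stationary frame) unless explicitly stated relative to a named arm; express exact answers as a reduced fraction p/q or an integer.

row1: w_G1=0 w_G3=0 w_R=0
row2: w_G1=1 w_G3=-13/33 w_R=0
total: w_G1=1 w_G3=-13/33 w_R=0
asked value: 1

class = planetary set [G3 = 26+2·20 = 66; Willis about the carrier]
row 1 — lock + rotate with arm: ω_sun = ω_ring = ω_arm = x
row 2 (arm held, sun turns y): ω_ring = −(26/66)·y, ω_arm = 0
boundary: total ω_arm = x = 0 and total ω_sun = x + y = 1  ⇒  y = 1, x = 0
row 2 ring = −(26/66)·1 = -13/33
totals (row 1 + row 2): sun 0 + 1 = 1, ring 0 + (-13/33) = -13/33, arm 0 + 0 = 0
asked cell (row2, sun) = 1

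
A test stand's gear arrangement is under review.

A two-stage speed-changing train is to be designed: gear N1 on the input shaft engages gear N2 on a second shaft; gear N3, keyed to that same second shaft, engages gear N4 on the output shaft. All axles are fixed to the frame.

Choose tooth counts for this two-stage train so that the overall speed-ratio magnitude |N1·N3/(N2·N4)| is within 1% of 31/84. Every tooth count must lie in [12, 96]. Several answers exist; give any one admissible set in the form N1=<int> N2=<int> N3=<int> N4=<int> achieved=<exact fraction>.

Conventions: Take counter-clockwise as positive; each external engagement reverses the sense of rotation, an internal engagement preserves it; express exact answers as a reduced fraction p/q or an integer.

topology: fixed-axis compound train — 2 stages, target 31/84
target = 31/84 in lowest terms: an exact hit needs N1·N3 = k·31 and N2·N4 = k·84 for one integer k, every count in [12, 96]; additionally prefer no 1:1 stage (N1 ≠ N2, N3 ≠ N4)
k = 1…11: no 1:1-free in-range split of k·31 and k·84 into factor pairs; take k = 12
k = 12: N1·N3 = 372 = 12·31, N2·N4 = 1008 = 84·12
achieved = 12·31/(84·12) = 31/84; |achieved − target| = 0 ≤ 31/8400 ✓

N1=12 N2=84 N3=31 N4=12 achieved=31/84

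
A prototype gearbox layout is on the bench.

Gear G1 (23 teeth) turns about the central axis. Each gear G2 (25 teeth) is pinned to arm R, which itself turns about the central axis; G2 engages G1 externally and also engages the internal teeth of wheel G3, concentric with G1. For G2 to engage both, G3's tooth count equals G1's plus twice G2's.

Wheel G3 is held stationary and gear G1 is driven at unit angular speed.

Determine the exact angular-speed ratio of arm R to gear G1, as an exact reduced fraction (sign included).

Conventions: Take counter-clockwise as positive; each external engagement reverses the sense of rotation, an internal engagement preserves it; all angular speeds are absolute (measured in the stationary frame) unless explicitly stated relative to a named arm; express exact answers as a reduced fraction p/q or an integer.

23/96

recognized (axles ride arm R): planetary set, 23/25/73 teeth
ring teeth: 23 + 2·25 = 73
23(ω_sun−ω_arm) = −73(ω_ring−ω_arm),  ω_ring = 0, ω_sun = 1
23(1−ω_arm) = −73(0−ω_arm)  ⇒  96·ω_arm = 23  ⇒  ω_arm = 23/96
ω_out/ω_in = 23/96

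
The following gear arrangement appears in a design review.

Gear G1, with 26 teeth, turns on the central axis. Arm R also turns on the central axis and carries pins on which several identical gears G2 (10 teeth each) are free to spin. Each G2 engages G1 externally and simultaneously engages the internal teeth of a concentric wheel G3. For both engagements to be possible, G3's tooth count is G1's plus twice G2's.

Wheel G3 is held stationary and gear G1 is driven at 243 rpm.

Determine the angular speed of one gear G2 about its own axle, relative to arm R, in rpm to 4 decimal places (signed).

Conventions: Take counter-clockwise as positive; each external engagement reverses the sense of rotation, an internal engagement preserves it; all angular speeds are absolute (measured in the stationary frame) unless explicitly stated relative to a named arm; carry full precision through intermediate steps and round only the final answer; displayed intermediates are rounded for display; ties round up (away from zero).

class = planetary set [G3 = 26+2·10 = 46; Willis about the carrier]
normalise by the input: solve with ω_sun = 1, then scale by 243 rpm
ring teeth: 26 + 2·10 = 46
26(ω_sun−ω_arm) = −46(ω_ring−ω_arm),  ω_ring = 0, ω_sun = 1
26(1−ω_arm) = −46(0−ω_arm)  ⇒  72·ω_arm = 26  ⇒  ω_arm = 13/36
sun–planet mesh: 26·(1−13/36) = −10·(ω_p−ω_arm)  ⇒  ω_p−ω_arm = -299/180
scale: ω_p−ω_arm = -299/180 × 243 rpm = -403.6500 rpm

-403.6500 rpm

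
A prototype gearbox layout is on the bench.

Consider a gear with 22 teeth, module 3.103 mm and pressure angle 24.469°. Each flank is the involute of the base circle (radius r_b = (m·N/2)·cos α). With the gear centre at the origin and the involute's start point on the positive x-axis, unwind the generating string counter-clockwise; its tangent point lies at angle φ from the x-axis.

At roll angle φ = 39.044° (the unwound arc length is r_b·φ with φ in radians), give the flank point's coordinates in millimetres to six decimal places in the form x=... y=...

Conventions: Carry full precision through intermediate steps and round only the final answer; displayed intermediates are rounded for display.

topology: single-mesh involute geometry — m = 3.103, N = 22
pitch radius r_p = m·N/2 = 3.103·22/2 = 34.133000
base radius r_b = r_p·cos α = 34.133000·cos 24.469° = 31.067362
roll angle φ = 39.044° = 0.68144635 rad
x = r_b·(cos φ + φ·sin φ) = 37.464663
y = r_b·(sin φ − φ·cos φ) = 3.127341

x=37.464663 y=3.127341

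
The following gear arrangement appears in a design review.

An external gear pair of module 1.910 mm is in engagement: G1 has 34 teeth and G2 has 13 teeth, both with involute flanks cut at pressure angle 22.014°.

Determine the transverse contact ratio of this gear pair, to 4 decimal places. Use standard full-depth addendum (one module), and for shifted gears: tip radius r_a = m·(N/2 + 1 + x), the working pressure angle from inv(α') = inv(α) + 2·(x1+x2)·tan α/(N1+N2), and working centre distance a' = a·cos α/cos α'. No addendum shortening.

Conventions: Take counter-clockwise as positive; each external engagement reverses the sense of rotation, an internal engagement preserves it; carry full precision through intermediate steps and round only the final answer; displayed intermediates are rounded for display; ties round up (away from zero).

1.4941

single-mesh involute tooth geometry (34T engaging 13T at module 1.910)
base radii: r_b1 = 30.102687, r_b2 = 11.509851
tip radii: r_a1 = 34.380000, r_a2 = 14.325000
no profile shift: α' = α, a' = a
action lengths: √(r_a1²−r_b1²) = 16.607608, √(r_a2²−r_b2²) = 8.528128
base pitch p_b = π·m·cos α = 5.562964
CR = (16.607608 + 8.528128 − 44.885000·sin 22.01400°)/5.562964 = 1.494051
contact ratio ≈ 1.4941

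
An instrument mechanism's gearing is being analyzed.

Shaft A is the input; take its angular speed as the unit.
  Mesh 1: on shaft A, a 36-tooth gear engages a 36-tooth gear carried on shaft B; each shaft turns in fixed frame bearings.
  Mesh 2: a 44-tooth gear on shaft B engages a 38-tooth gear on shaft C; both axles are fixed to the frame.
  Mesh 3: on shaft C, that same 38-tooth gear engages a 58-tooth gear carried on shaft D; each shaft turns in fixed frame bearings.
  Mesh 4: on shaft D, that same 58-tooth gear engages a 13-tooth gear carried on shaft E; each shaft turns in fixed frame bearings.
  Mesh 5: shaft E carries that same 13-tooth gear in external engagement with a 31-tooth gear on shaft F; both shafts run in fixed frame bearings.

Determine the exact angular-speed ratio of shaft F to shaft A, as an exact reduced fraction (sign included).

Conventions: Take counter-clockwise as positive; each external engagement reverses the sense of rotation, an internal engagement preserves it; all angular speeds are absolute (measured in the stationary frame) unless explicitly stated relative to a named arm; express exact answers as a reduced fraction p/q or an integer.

class = fixed-axis compound train [5 meshes; 5 ratios multiply, 5 sense flips]
mesh 1 [36T→36T]: running ratio 1, sense −
mesh 2 [44T→38T]: running ratio 22/19, sense +
mesh 3 [38T→58T]: running ratio 22/29, sense −
mesh 4 [58T→13T]: running ratio 44/13, sense +
mesh 5 [13T→31T]: running ratio 44/31, sense −
ω_out/ω_in = -44/31

-44/31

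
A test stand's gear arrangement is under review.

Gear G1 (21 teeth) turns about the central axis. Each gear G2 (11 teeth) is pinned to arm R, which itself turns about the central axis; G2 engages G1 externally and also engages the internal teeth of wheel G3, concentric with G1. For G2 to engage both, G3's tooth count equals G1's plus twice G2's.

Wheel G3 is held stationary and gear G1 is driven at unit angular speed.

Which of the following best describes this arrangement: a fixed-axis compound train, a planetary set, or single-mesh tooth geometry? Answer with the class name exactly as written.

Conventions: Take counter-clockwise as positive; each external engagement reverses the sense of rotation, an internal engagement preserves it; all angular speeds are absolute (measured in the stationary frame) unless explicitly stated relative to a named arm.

class = planetary set [G3 = 21+2·11 = 43; Willis about the carrier]
classification: planetary set

planetary set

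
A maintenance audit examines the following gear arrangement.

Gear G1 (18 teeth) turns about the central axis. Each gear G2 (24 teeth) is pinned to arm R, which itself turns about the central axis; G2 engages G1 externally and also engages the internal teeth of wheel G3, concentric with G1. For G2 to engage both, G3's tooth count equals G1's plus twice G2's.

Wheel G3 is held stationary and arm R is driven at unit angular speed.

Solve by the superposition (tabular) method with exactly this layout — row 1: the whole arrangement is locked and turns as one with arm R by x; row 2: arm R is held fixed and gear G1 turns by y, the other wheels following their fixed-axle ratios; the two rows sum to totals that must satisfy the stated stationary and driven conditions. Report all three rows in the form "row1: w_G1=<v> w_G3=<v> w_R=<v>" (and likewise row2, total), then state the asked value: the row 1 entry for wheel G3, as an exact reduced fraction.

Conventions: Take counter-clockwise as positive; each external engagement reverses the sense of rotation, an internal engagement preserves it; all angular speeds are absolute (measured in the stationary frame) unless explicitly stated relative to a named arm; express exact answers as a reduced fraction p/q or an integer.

row1: w_G1=1 w_G3=1 w_R=1
row2: w_G1=11/3 w_G3=-1 w_R=0
total: w_G1=14/3 w_G3=0 w_R=1
asked value: 1

topology: planetary set — G1 18T / G2 24T / G3 66T, arm = carrier (Willis)
superposition row 1 [locked train]: every member turns x
row 2 (arm held, sun turns y): ω_ring = −(18/66)·y, ω_arm = 0
boundary: total ω_ring = x − (18/66)·y = 0 and total ω_arm = x = 1  ⇒  y = 11/3, x = 1
row 2 ring = −(18/66)·11/3 = -1
totals (row 1 + row 2): sun 1 + 11/3 = 14/3, ring 1 + (-1) = 0, arm 1 + 0 = 1
asked cell (row1, ring) = 1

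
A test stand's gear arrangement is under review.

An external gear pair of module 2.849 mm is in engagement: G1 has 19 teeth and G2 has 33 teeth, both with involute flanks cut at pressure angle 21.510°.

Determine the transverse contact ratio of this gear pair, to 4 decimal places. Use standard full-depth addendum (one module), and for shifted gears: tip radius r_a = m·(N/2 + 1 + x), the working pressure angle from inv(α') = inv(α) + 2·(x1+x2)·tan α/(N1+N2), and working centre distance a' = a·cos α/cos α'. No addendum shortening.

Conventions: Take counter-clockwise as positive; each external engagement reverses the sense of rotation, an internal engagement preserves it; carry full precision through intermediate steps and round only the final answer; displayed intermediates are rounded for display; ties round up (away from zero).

1.5526

topology: single-mesh involute geometry — m = 2.849, 19T/33T pair
base radii: r_b1 = 25.180485, r_b2 = 43.734527
tip radii: r_a1 = 29.914500, r_a2 = 49.857500
no profile shift: α' = α, a' = a
action lengths: √(r_a1²−r_b1²) = 16.149938, √(r_a2²−r_b2²) = 23.938703
base pitch p_b = π·m·cos α = 8.327034
CR = (16.149938 + 23.938703 − 74.074000·sin 21.51000°)/8.327034 = 1.552582
contact ratio ≈ 1.5526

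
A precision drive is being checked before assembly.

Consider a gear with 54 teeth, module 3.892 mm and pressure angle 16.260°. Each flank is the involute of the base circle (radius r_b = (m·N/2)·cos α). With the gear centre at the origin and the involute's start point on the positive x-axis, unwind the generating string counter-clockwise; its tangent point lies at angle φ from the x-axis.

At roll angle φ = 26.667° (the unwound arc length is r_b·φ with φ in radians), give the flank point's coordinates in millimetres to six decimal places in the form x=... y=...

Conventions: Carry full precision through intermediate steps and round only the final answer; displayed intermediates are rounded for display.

x=111.222604 y=3.317451

recognized (one wheel, involute flank): single-mesh tooth geometry, m = 3.892, N = 54
pitch radius r_p = m·N/2 = 3.892·54/2 = 105.084000
base radius r_b = r_p·cos α = 105.084000·cos 16.260° = 100.880745
roll angle φ = 26.667° = 0.46542695 rad
x = r_b·(cos φ + φ·sin φ) = 111.222604
y = r_b·(sin φ − φ·cos φ) = 3.317451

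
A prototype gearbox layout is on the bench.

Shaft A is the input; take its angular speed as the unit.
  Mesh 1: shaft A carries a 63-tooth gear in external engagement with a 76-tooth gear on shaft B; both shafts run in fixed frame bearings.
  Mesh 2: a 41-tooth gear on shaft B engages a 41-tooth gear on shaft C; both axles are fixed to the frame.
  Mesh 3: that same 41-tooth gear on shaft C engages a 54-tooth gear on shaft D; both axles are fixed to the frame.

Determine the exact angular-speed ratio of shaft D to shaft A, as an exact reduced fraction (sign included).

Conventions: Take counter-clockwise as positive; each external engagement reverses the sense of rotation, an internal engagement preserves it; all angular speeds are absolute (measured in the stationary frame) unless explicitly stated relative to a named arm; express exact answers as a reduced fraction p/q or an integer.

class = fixed-axis compound train [3 meshes; 3 ratios multiply, 3 sense flips]
mesh 1 [63T→76T]: running ratio 63/76, sense −
mesh 2 [41T→41T]: running ratio 63/76, sense +
mesh 3 [41T→54T]: running ratio 287/456, sense −
ω_out/ω_in = -287/456

-287/456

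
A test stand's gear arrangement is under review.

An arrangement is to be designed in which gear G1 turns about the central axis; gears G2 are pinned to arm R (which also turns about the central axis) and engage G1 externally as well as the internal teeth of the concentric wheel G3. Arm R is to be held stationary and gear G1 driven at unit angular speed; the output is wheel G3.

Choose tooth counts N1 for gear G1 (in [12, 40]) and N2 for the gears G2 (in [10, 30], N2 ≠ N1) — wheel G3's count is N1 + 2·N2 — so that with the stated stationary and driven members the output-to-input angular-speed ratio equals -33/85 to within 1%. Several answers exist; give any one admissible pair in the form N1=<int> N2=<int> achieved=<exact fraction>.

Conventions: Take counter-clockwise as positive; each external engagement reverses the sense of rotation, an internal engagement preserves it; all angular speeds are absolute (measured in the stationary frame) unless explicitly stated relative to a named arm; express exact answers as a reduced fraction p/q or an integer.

class = planetary set [ratio -33/85 wanted; Willis about the carrier]
Willis with ω_arm = 0: ω_ring/ω_sun = −N1/N3; set equal to -33/85  ⇒  N3/N1 = −1/(-33/85) = 85/33
N3 = N1 + 2·N2  ⇒  N2/N1 = (N3/N1 − 1)/2 = (85/33 − 1)/2 = 26/33
smallest multiple with N1 ≥ 12 and N2 ≥ 10: k = 1  ⇒  N1 = 1·33 = 33, N2 = 1·26 = 26 (N1 ≤ 40, N2 ≤ 30, N2 ≠ N1 ✓), N3 = 33 + 2·26 = 85
check: −N1/N3 with N1 = 33, N3 = 85 gives -33/85; |achieved − target| = 0 ≤ 33/8500 ✓

N1=33 N2=26 achieved=-33/85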